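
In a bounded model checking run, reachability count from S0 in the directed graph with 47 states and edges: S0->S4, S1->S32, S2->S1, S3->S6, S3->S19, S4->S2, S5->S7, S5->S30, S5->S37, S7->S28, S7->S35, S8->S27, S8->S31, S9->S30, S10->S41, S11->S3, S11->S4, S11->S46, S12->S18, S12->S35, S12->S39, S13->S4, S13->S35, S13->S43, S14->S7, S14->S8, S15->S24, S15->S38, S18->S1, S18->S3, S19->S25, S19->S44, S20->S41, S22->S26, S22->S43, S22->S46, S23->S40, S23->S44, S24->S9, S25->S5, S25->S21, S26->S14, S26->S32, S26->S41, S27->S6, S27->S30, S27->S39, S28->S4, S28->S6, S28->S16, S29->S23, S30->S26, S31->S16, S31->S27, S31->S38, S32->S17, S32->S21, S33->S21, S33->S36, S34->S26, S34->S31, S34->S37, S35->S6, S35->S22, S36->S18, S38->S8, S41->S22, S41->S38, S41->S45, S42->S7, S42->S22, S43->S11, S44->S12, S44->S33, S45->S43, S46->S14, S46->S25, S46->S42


BFS from S0:
  layer 0: {S0}
  layer 1: {S4}
  layer 2: {S2}
  layer 3: {S1}
  layer 4: {S32}
  layer 5: {S17, S21}
Reachable set: {S0, S1, S2, S4, S17, S21, S32}
Count = 7

7


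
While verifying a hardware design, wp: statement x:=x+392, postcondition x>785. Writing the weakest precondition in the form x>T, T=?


Formula: wp(x:=E, P) = P[E/x] (substitute E for x in postcondition)
Step 1: Postcondition: x>785
Step 2: Substitute x+392 for x: x+392>785
Step 3: Solve for x: x > 785-392 = 393

393


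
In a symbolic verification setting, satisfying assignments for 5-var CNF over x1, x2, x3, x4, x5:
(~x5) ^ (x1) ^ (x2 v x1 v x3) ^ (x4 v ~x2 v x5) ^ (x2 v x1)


CNF with 5 clauses over 5 vars (32 assignments).
An assignment satisfies CNF iff every clause has >=1 true literal.
Check each row (bits = x1,x2,x3,x4,x5; clause T/F shown):
  row 0 [00000]: clauses=TFFTF -> 0
  row 1 [00001]: clauses=FFFTF -> 0
  row 2 [00010]: clauses=TFFTF -> 0
  row 3 [00011]: clauses=FFFTF -> 0
  row 4 [00100]: clauses=TFTTF -> 0
  row 5 [00101]: clauses=FFTTF -> 0
  row 6 [00110]: clauses=TFTTF -> 0
  row 7 [00111]: clauses=FFTTF -> 0
  row 8 [01000]: clauses=TFTFT -> 0
  row 9 [01001]: clauses=FFTTT -> 0
  row 10 [01010]: clauses=TFTTT -> 0
  row 11 [01011]: clauses=FFTTT -> 0
  row 12 [01100]: clauses=TFTFT -> 0
  row 13 [01101]: clauses=FFTTT -> 0
  row 14 [01110]: clauses=TFTTT -> 0
  row 15 [01111]: clauses=FFTTT -> 0
  row 16 [10000]: clauses=TTTTT -> 1
  row 17 [10001]: clauses=FTTTT -> 0
  row 18 [10010]: clauses=TTTTT -> 1
  row 19 [10011]: clauses=FTTTT -> 0
  row 20 [10100]: clauses=TTTTT -> 1
  row 21 [10101]: clauses=FTTTT -> 0
  row 22 [10110]: clauses=TTTTT -> 1
  row 23 [10111]: clauses=FTTTT -> 0
  row 24 [11000]: clauses=TTTFT -> 0
  row 25 [11001]: clauses=FTTTT -> 0
  row 26 [11010]: clauses=TTTTT -> 1
  row 27 [11011]: clauses=FTTTT -> 0
  row 28 [11100]: clauses=TTTFT -> 0
  row 29 [11101]: clauses=FTTTT -> 0
  row 30 [11110]: clauses=TTTTT -> 1
  row 31 [11111]: clauses=FTTTT -> 0
Full result column, 8 rows per line (x1,x2 fixed per line; x3,x4,x5 runs 000..111 left to right):
  rows 0-7 [x1,x2=00]: 00000000  (ones: 0)
  rows 8-15 [x1,x2=01]: 00000000  (ones: 0)
  rows 16-23 [x1,x2=10]: 10101010  (ones: 4)
  rows 24-31 [x1,x2=11]: 00100010  (ones: 2)
Satisfying assignments = 0+0+4+2 = 6

6


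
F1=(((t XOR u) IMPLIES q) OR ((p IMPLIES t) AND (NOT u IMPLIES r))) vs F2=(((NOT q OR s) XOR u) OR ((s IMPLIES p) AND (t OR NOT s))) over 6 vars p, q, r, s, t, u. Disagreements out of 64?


F1 = (((t XOR u) IMPLIES q) OR ((p IMPLIES t) AND (NOT u IMPLIES r)))
F2 = (((NOT q OR s) XOR u) OR ((s IMPLIES p) AND (t OR NOT s)))
Evaluate both on each of 64 rows (bits = p,q,r,s,t,u):
  row 0 [000000]: F1=1 F2=1 -> 0
  row 1 [000001]: F1=1 F2=1 -> 0
  row 2 [000010]: F1=0 F2=1 (differ) -> 1
  row 3 [000011]: F1=1 F2=1 -> 0
  row 4 [000100]: F1=1 F2=1 -> 0
  (every remaining row is evaluated the same way; all 64 results are listed next)
Full result column, 8 rows per line (p,q,r fixed per line; s,t,u runs 000..111 left to right):
  rows 0-7 [p,q,r=000]: 00100111  (ones: 4)
  rows 8-15 [p,q,r=001]: 00000101  (ones: 2)
  rows 16-23 [p,q,r=010]: 00000101  (ones: 2)
  rows 24-31 [p,q,r=011]: 00000101  (ones: 2)
  rows 32-39 [p,q,r=100]: 01100010  (ones: 3)
  rows 40-47 [p,q,r=101]: 01000000  (ones: 1)
  rows 48-55 [p,q,r=110]: 00000100  (ones: 1)
  rows 56-63 [p,q,r=111]: 00000100  (ones: 1)
Disagreements = 4+2+2+2+3+1+1+1 = 16

16


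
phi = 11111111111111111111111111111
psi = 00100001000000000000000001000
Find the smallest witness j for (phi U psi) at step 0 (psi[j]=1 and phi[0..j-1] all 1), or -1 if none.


(phi U psi) at 0: need smallest j with psi[j]=1 and phi[i]=1 for all i in [0,j).
Scan from step 0:
  step 0: phi=1, psi=0 -> continue
  step 1: phi=1, psi=0 -> continue
  step 2: psi=1 and phi held for [0,2) -> witness found
Witness step = 2

2


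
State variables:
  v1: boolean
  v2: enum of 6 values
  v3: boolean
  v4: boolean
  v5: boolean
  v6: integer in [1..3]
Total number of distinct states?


State space = product of domain sizes of all variables.
Domain sizes:
  v1 (boolean): 2
  v2 (enum of 6 values): 6
  v3 (boolean): 2
  v4 (boolean): 2
  v5 (boolean): 2
  v6 (integer in [1..3]): 3
Product = 2 * 6 * 2 * 2 * 2 * 3 = 288

288


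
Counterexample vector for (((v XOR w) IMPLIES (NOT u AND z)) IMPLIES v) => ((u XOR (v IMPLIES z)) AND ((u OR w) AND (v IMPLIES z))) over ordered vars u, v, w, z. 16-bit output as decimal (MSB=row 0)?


F1 = (((v XOR w) IMPLIES (NOT u AND z)) IMPLIES v)
F2 = ((u XOR (v IMPLIES z)) AND ((u OR w) AND (v IMPLIES z)))
Counterexample to F1=>F2 is where F1=1 and F2=0.
Evaluate each row (bits = u,v,w,z, MSB first):
  row 0 [0000]: F1=0 F2=0 -> F1&~F2 -> 0
  row 1 [0001]: F1=0 F2=0 -> F1&~F2 -> 0
  row 2 [0010]: F1=1 F2=1 -> F1&~F2 -> 0
  row 3 [0011]: F1=0 F2=1 -> F1&~F2 -> 0
  row 4 [0100]: F1=1 F2=0 -> F1&~F2 -> 1
  row 5 [0101]: F1=1 F2=0 -> F1&~F2 -> 1
  row 6 [0110]: F1=1 F2=0 -> F1&~F2 -> 1
  row 7 [0111]: F1=1 F2=1 -> F1&~F2 -> 0
  row 8 [1000]: F1=0 F2=0 -> F1&~F2 -> 0
  row 9 [1001]: F1=0 F2=0 -> F1&~F2 -> 0
  row 10 [1010]: F1=1 F2=0 -> F1&~F2 -> 1
  row 11 [1011]: F1=1 F2=0 -> F1&~F2 -> 1
  row 12 [1100]: F1=1 F2=0 -> F1&~F2 -> 1
  row 13 [1101]: F1=1 F2=0 -> F1&~F2 -> 1
  row 14 [1110]: F1=1 F2=0 -> F1&~F2 -> 1
  row 15 [1111]: F1=1 F2=0 -> F1&~F2 -> 1
Full result column, 4 rows per line (u,v fixed per line; w,z runs 00..11 left to right):
  rows 0-3 [u,v=00]: 0000  = hex 0
  rows 4-7 [u,v=01]: 1110  = hex E
  rows 8-11 [u,v=10]: 0011  = hex 3
  rows 12-15 [u,v=11]: 1111  = hex F
Counterexample vector (row 0 .. row 15) = 0000111000111111
Output column grouped in 4s = 0000 1110 0011 1111 = 0x0E3F
Convert to decimal digit by digit (value = value*16 + digit):
  0 -> 0
  0*16 + 14 (E) = 14
  14*16 + 3 = 227
  227*16 + 15 (F) = 3647
Decimal = 3647

3647


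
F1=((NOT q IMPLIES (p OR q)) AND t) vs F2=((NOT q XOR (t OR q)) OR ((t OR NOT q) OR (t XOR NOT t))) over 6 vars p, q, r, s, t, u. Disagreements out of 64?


F1 = ((NOT q IMPLIES (p OR q)) AND t)
F2 = ((NOT q XOR (t OR q)) OR ((t OR NOT q) OR (t XOR NOT t)))
Evaluate both on each of 64 rows (bits = p,q,r,s,t,u):
  row 0 [000000]: F1=0 F2=1 (differ) -> 1
  row 1 [000001]: F1=0 F2=1 (differ) -> 1
  row 2 [000010]: F1=0 F2=1 (differ) -> 1
  row 3 [000011]: F1=0 F2=1 (differ) -> 1
  row 4 [000100]: F1=0 F2=1 (differ) -> 1
  (every remaining row is evaluated the same way; all 64 results are listed next)
Full result column, 8 rows per line (p,q,r fixed per line; s,t,u runs 000..111 left to right):
  rows 0-7 [p,q,r=000]: 11111111  (ones: 8)
  rows 8-15 [p,q,r=001]: 11111111  (ones: 8)
  rows 16-23 [p,q,r=010]: 11001100  (ones: 4)
  rows 24-31 [p,q,r=011]: 11001100  (ones: 4)
  rows 32-39 [p,q,r=100]: 11001100  (ones: 4)
  rows 40-47 [p,q,r=101]: 11001100  (ones: 4)
  rows 48-55 [p,q,r=110]: 11001100  (ones: 4)
  rows 56-63 [p,q,r=111]: 11001100  (ones: 4)
Disagreements = 8+8+4+4+4+4+4+4 = 40

40


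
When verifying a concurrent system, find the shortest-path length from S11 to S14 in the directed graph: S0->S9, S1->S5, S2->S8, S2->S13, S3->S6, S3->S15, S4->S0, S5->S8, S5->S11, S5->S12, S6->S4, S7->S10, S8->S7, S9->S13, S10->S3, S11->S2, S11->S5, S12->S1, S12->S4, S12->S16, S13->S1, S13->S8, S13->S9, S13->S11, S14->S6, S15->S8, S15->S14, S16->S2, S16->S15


BFS layer-by-layer from S11:
  dist 0: {S11}
  dist 1: {S2, S5}
  dist 2: {S8, S12, S13}
  dist 3: {S1, S4, S7, S9, S16}
  dist 4: {S0, S10, S15}
  dist 5: {S3, S14}
  -> S14 reached at distance 5
Shortest path length = 5

5


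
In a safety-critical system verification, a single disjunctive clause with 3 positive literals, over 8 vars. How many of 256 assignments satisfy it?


Step 1: Total=2^8=256
Step 2: Unsat when all 3 false: 2^5=32
Step 3: Sat=256-32=224

224


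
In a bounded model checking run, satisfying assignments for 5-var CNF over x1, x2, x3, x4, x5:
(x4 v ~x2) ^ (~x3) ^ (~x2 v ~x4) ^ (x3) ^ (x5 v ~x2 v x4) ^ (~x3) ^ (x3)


CNF with 7 clauses over 5 vars (32 assignments).
An assignment satisfies CNF iff every clause has >=1 true literal.
Check each row (bits = x1,x2,x3,x4,x5; clause T/F shown):
  row 0 [00000]: clauses=TTTFTTF -> 0
  row 1 [00001]: clauses=TTTFTTF -> 0
  row 2 [00010]: clauses=TTTFTTF -> 0
  row 3 [00011]: clauses=TTTFTTF -> 0
  row 4 [00100]: clauses=TFTTTFT -> 0
  row 5 [00101]: clauses=TFTTTFT -> 0
  row 6 [00110]: clauses=TFTTTFT -> 0
  row 7 [00111]: clauses=TFTTTFT -> 0
  row 8 [01000]: clauses=FTTFFTF -> 0
  row 9 [01001]: clauses=FTTFTTF -> 0
  row 10 [01010]: clauses=TTFFTTF -> 0
  row 11 [01011]: clauses=TTFFTTF -> 0
  row 12 [01100]: clauses=FFTTFFT -> 0
  row 13 [01101]: clauses=FFTTTFT -> 0
  row 14 [01110]: clauses=TFFTTFT -> 0
  row 15 [01111]: clauses=TFFTTFT -> 0
  row 16 [10000]: clauses=TTTFTTF -> 0
  row 17 [10001]: clauses=TTTFTTF -> 0
  row 18 [10010]: clauses=TTTFTTF -> 0
  row 19 [10011]: clauses=TTTFTTF -> 0
  row 20 [10100]: clauses=TFTTTFT -> 0
  row 21 [10101]: clauses=TFTTTFT -> 0
  row 22 [10110]: clauses=TFTTTFT -> 0
  row 23 [10111]: clauses=TFTTTFT -> 0
  row 24 [11000]: clauses=FTTFFTF -> 0
  row 25 [11001]: clauses=FTTFTTF -> 0
  row 26 [11010]: clauses=TTFFTTF -> 0
  row 27 [11011]: clauses=TTFFTTF -> 0
  row 28 [11100]: clauses=FFTTFFT -> 0
  row 29 [11101]: clauses=FFTTTFT -> 0
  row 30 [11110]: clauses=TFFTTFT -> 0
  row 31 [11111]: clauses=TFFTTFT -> 0
Full result column, 8 rows per line (x1,x2 fixed per line; x3,x4,x5 runs 000..111 left to right):
  rows 0-7 [x1,x2=00]: 00000000  (ones: 0)
  rows 8-15 [x1,x2=01]: 00000000  (ones: 0)
  rows 16-23 [x1,x2=10]: 00000000  (ones: 0)
  rows 24-31 [x1,x2=11]: 00000000  (ones: 0)
Satisfying assignments = 0+0+0+0 = 0

0


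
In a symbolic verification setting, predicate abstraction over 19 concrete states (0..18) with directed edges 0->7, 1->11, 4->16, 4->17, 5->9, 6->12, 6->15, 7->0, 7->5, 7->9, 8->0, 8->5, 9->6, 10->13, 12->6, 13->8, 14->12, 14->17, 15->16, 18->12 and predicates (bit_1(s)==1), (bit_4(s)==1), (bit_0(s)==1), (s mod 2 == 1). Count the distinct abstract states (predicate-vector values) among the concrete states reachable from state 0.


BFS from 0:
Concrete reachable: {0, 5, 6, 7, 9, 12, 15, 16}
Abstract via predicates (bit_1(s)==1), (bit_4(s)==1), (bit_0(s)==1), (s mod 2 == 1):
  (0,0,0,0) <- {0, 12}
  (0,0,1,1) <- {5, 9}
  (0,1,0,0) <- {16}
  (1,0,0,0) <- {6}
  (1,0,1,1) <- {7, 15}
Distinct abstract states = 5

5


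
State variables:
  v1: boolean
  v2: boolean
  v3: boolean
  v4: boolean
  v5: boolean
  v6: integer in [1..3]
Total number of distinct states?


State space = product of domain sizes of all variables.
Domain sizes:
  v1 (boolean): 2
  v2 (boolean): 2
  v3 (boolean): 2
  v4 (boolean): 2
  v5 (boolean): 2
  v6 (integer in [1..3]): 3
Product = 2 * 2 * 2 * 2 * 2 * 3 = 96

96


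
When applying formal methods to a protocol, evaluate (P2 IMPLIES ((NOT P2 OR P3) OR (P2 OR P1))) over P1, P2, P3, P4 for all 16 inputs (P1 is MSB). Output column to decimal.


Formula: (P2 IMPLIES ((NOT P2 OR P3) OR (P2 OR P1))) over P1, P2, P3, P4 (16 rows)
Evaluate each row (bits = P1,P2,P3,P4, MSB first):
  row 0 [0000]: (0 IMPLIES ((NOT 0 OR 0) OR (0 OR 0))) -> 1
  row 1 [0001]: (0 IMPLIES ((NOT 0 OR 0) OR (0 OR 0))) -> 1
  row 2 [0010]: (0 IMPLIES ((NOT 0 OR 1) OR (0 OR 0))) -> 1
  row 3 [0011]: (0 IMPLIES ((NOT 0 OR 1) OR (0 OR 0))) -> 1
  row 4 [0100]: (1 IMPLIES ((NOT 1 OR 0) OR (1 OR 0))) -> 1
  row 5 [0101]: (1 IMPLIES ((NOT 1 OR 0) OR (1 OR 0))) -> 1
  row 6 [0110]: (1 IMPLIES ((NOT 1 OR 1) OR (1 OR 0))) -> 1
  row 7 [0111]: (1 IMPLIES ((NOT 1 OR 1) OR (1 OR 0))) -> 1
  row 8 [1000]: (0 IMPLIES ((NOT 0 OR 0) OR (0 OR 1))) -> 1
  row 9 [1001]: (0 IMPLIES ((NOT 0 OR 0) OR (0 OR 1))) -> 1
  row 10 [1010]: (0 IMPLIES ((NOT 0 OR 1) OR (0 OR 1))) -> 1
  row 11 [1011]: (0 IMPLIES ((NOT 0 OR 1) OR (0 OR 1))) -> 1
  row 12 [1100]: (1 IMPLIES ((NOT 1 OR 0) OR (1 OR 1))) -> 1
  row 13 [1101]: (1 IMPLIES ((NOT 1 OR 0) OR (1 OR 1))) -> 1
  row 14 [1110]: (1 IMPLIES ((NOT 1 OR 1) OR (1 OR 1))) -> 1
  row 15 [1111]: (1 IMPLIES ((NOT 1 OR 1) OR (1 OR 1))) -> 1
Full result column, 4 rows per line (P1,P2 fixed per line; P3,P4 runs 00..11 left to right):
  rows 0-3 [P1,P2=00]: 1111  = hex F
  rows 4-7 [P1,P2=01]: 1111  = hex F
  rows 8-11 [P1,P2=10]: 1111  = hex F
  rows 12-15 [P1,P2=11]: 1111  = hex F
Output column (row 0 .. row 15) = 1111111111111111
Output column grouped in 4s = 1111 1111 1111 1111 = 0xFFFF
Convert to decimal digit by digit (value = value*16 + digit):
  F -> 15
  15*16 + 15 (F) = 255
  255*16 + 15 (F) = 4095
  4095*16 + 15 (F) = 65535
Decimal = 65535

65535


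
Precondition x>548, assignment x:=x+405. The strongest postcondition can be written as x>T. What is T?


Formula: sp(P, x:=E) = exists old_x. (x = E[old_x/x]) AND P[old_x/x] (old_x is the value of x before the assignment; eliminate old_x by solving x = E[old_x/x] for old_x)
Step 1: Precondition P: x>548, i.e. old_x > 548
Step 2: Assignment gives x = old_x + 405, so old_x = x - 405
Step 3: Substitute into P: x - 405 > 548
Step 4: Simplify: x > 548+405 = 953

953


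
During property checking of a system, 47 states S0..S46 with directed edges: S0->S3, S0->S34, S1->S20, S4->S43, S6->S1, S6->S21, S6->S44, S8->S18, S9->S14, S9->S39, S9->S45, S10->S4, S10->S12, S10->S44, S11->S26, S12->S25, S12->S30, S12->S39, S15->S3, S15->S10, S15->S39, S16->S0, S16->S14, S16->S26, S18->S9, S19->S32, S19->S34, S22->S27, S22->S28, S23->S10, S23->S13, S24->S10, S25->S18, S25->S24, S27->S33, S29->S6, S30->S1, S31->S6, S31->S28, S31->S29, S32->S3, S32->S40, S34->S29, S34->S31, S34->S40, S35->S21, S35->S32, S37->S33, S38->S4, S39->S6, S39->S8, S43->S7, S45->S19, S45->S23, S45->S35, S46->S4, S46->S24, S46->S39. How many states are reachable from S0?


BFS from S0:
  layer 0: {S0}
  layer 1: {S3, S34}
  layer 2: {S29, S31, S40}
  layer 3: {S6, S28}
  layer 4: {S1, S21, S44}
  layer 5: {S20}
Reachable set: {S0, S1, S3, S6, S20, S21, S28, S29, S31, S34, S40, S44}
Count = 12

12


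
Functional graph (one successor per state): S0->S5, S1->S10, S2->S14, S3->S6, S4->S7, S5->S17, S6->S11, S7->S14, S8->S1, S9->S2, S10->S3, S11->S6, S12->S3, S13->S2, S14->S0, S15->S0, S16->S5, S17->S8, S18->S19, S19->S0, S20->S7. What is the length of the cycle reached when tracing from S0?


Trace from S0 until a state repeats:
  S0 -> S5 -> S17 -> S8 -> S1 -> S10 -> S3 -> S6 -> S11 -> S6
S6 first seen at step 7, revisited at step 9.
Cycle length = 9 - 7 = 2

2


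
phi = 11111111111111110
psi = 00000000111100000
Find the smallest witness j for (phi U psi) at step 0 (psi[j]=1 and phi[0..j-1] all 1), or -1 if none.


(phi U psi) at 0: need smallest j with psi[j]=1 and phi[i]=1 for all i in [0,j).
Scan from step 0:
  step 0: phi=1, psi=0 -> continue
  step 1: phi=1, psi=0 -> continue
  step 2: phi=1, psi=0 -> continue
  step 3: phi=1, psi=0 -> continue
  step 8: psi=1 and phi held for [0,8) -> witness found
Witness step = 8

8


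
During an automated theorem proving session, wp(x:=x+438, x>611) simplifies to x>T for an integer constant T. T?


Formula: wp(x:=E, P) = P[E/x] (substitute E for x in postcondition)
Step 1: Postcondition: x>611
Step 2: Substitute x+438 for x: x+438>611
Step 3: Solve for x: x > 611-438 = 173

173


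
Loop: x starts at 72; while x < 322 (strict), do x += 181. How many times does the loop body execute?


Step 1: x goes from 72 toward 322 by 181; the body runs while x<322, so iterations = ceil((bound-start)/step)
Step 2: Distance=250
Step 3: ceil(250/181)=2

2


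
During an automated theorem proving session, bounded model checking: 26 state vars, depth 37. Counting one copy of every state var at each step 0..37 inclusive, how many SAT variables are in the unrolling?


BMC unrolls to depth k, creating one copy of each state var for steps 0..k.
Step count = 37 + 1 = 38 (steps 0 through 37)
Vars per step = 26
Total = 26 * 38 = 988

988


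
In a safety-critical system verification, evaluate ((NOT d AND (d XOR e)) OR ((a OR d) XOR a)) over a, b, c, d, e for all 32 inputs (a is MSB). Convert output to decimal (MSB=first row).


Formula: ((NOT d AND (d XOR e)) OR ((a OR d) XOR a)) over a, b, c, d, e (32 rows)
Evaluate each row (bits = a,b,c,d,e, MSB first):
  row 0 [00000]: ((NOT 0 AND (0 XOR 0)) OR ((0 OR 0) XOR 0)) -> 0
  row 1 [00001]: ((NOT 0 AND (0 XOR 1)) OR ((0 OR 0) XOR 0)) -> 1
  row 2 [00010]: ((NOT 1 AND (1 XOR 0)) OR ((0 OR 1) XOR 0)) -> 1
  row 3 [00011]: ((NOT 1 AND (1 XOR 1)) OR ((0 OR 1) XOR 0)) -> 1
  row 4 [00100]: ((NOT 0 AND (0 XOR 0)) OR ((0 OR 0) XOR 0)) -> 0
  row 5 [00101]: ((NOT 0 AND (0 XOR 1)) OR ((0 OR 0) XOR 0)) -> 1
  row 6 [00110]: ((NOT 1 AND (1 XOR 0)) OR ((0 OR 1) XOR 0)) -> 1
  row 7 [00111]: ((NOT 1 AND (1 XOR 1)) OR ((0 OR 1) XOR 0)) -> 1
  row 8 [01000]: ((NOT 0 AND (0 XOR 0)) OR ((0 OR 0) XOR 0)) -> 0
  row 9 [01001]: ((NOT 0 AND (0 XOR 1)) OR ((0 OR 0) XOR 0)) -> 1
  row 10 [01010]: ((NOT 1 AND (1 XOR 0)) OR ((0 OR 1) XOR 0)) -> 1
  row 11 [01011]: ((NOT 1 AND (1 XOR 1)) OR ((0 OR 1) XOR 0)) -> 1
  row 12 [01100]: ((NOT 0 AND (0 XOR 0)) OR ((0 OR 0) XOR 0)) -> 0
  row 13 [01101]: ((NOT 0 AND (0 XOR 1)) OR ((0 OR 0) XOR 0)) -> 1
  row 14 [01110]: ((NOT 1 AND (1 XOR 0)) OR ((0 OR 1) XOR 0)) -> 1
  row 15 [01111]: ((NOT 1 AND (1 XOR 1)) OR ((0 OR 1) XOR 0)) -> 1
  row 16 [10000]: ((NOT 0 AND (0 XOR 0)) OR ((1 OR 0) XOR 1)) -> 0
  row 17 [10001]: ((NOT 0 AND (0 XOR 1)) OR ((1 OR 0) XOR 1)) -> 1
  row 18 [10010]: ((NOT 1 AND (1 XOR 0)) OR ((1 OR 1) XOR 1)) -> 0
  row 19 [10011]: ((NOT 1 AND (1 XOR 1)) OR ((1 OR 1) XOR 1)) -> 0
  row 20 [10100]: ((NOT 0 AND (0 XOR 0)) OR ((1 OR 0) XOR 1)) -> 0
  row 21 [10101]: ((NOT 0 AND (0 XOR 1)) OR ((1 OR 0) XOR 1)) -> 1
  row 22 [10110]: ((NOT 1 AND (1 XOR 0)) OR ((1 OR 1) XOR 1)) -> 0
  row 23 [10111]: ((NOT 1 AND (1 XOR 1)) OR ((1 OR 1) XOR 1)) -> 0
  row 24 [11000]: ((NOT 0 AND (0 XOR 0)) OR ((1 OR 0) XOR 1)) -> 0
  row 25 [11001]: ((NOT 0 AND (0 XOR 1)) OR ((1 OR 0) XOR 1)) -> 1
  row 26 [11010]: ((NOT 1 AND (1 XOR 0)) OR ((1 OR 1) XOR 1)) -> 0
  row 27 [11011]: ((NOT 1 AND (1 XOR 1)) OR ((1 OR 1) XOR 1)) -> 0
  row 28 [11100]: ((NOT 0 AND (0 XOR 0)) OR ((1 OR 0) XOR 1)) -> 0
  row 29 [11101]: ((NOT 0 AND (0 XOR 1)) OR ((1 OR 0) XOR 1)) -> 1
  row 30 [11110]: ((NOT 1 AND (1 XOR 0)) OR ((1 OR 1) XOR 1)) -> 0
  row 31 [11111]: ((NOT 1 AND (1 XOR 1)) OR ((1 OR 1) XOR 1)) -> 0
Full result column, 4 rows per line (a,b,c fixed per line; d,e runs 00..11 left to right):
  rows 0-3 [a,b,c=000]: 0111  = hex 7
  rows 4-7 [a,b,c=001]: 0111  = hex 7
  rows 8-11 [a,b,c=010]: 0111  = hex 7
  rows 12-15 [a,b,c=011]: 0111  = hex 7
  rows 16-19 [a,b,c=100]: 0100  = hex 4
  rows 20-23 [a,b,c=101]: 0100  = hex 4
  rows 24-27 [a,b,c=110]: 0100  = hex 4
  rows 28-31 [a,b,c=111]: 0100  = hex 4
Output column (row 0 .. row 31) = 01110111011101110100010001000100
Output column grouped in 4s = 0111 0111 0111 0111 0100 0100 0100 0100 = 0x77774444
Convert to decimal digit by digit (value = value*16 + digit):
  7 -> 7
  7*16 + 7 = 119
  119*16 + 7 = 1911
  1911*16 + 7 = 30583
  30583*16 + 4 = 489332
  489332*16 + 4 = 7829316
  7829316*16 + 4 = 125269060
  125269060*16 + 4 = 2004304964
Decimal = 2004304964

2004304964


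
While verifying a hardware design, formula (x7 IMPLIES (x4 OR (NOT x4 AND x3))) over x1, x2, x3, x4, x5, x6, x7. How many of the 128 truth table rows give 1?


Formula: (x7 IMPLIES (x4 OR (NOT x4 AND x3))) over 7 vars (128 rows)
Evaluate each row (x1, x2, x3, x4, x5, x6, x7 as bits, MSB first):
  row 0 [0000000]: (0 IMPLIES (0 OR (NOT 0 AND 0))) -> 1
  row 1 [0000001]: (1 IMPLIES (0 OR (NOT 0 AND 0))) -> 0
  row 2 [0000010]: (0 IMPLIES (0 OR (NOT 0 AND 0))) -> 1
  row 3 [0000011]: (1 IMPLIES (0 OR (NOT 0 AND 0))) -> 0
  row 4 [0000100]: (0 IMPLIES (0 OR (NOT 0 AND 0))) -> 1
  (every remaining row is evaluated the same way; all 128 results are listed next)
Full result column, 8 rows per line (x1,x2,x3,x4 fixed per line; x5,x6,x7 runs 000..111 left to right):
  rows 0-7 [x1,x2,x3,x4=0000]: 10101010  (ones: 4)
  rows 8-15 [x1,x2,x3,x4=0001]: 11111111  (ones: 8)
  rows 16-23 [x1,x2,x3,x4=0010]: 11111111  (ones: 8)
  rows 24-31 [x1,x2,x3,x4=0011]: 11111111  (ones: 8)
  rows 32-39 [x1,x2,x3,x4=0100]: 10101010  (ones: 4)
  rows 40-47 [x1,x2,x3,x4=0101]: 11111111  (ones: 8)
  rows 48-55 [x1,x2,x3,x4=0110]: 11111111  (ones: 8)
  rows 56-63 [x1,x2,x3,x4=0111]: 11111111  (ones: 8)
  rows 64-71 [x1,x2,x3,x4=1000]: 10101010  (ones: 4)
  rows 72-79 [x1,x2,x3,x4=1001]: 11111111  (ones: 8)
  rows 80-87 [x1,x2,x3,x4=1010]: 11111111  (ones: 8)
  rows 88-95 [x1,x2,x3,x4=1011]: 11111111  (ones: 8)
  rows 96-103 [x1,x2,x3,x4=1100]: 10101010  (ones: 4)
  rows 104-111 [x1,x2,x3,x4=1101]: 11111111  (ones: 8)
  rows 112-119 [x1,x2,x3,x4=1110]: 11111111  (ones: 8)
  rows 120-127 [x1,x2,x3,x4=1111]: 11111111  (ones: 8)
Count of 1-rows = 4+8+8+8+4+8+8+8+4+8+8+8+4+8+8+8 = 112

112


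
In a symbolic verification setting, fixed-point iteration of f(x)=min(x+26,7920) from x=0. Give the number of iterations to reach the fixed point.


Step 1: x=0, cap=7920, increment=26
Step 2: x grows by 26 each step until capped at 7920; fixed point is x=7920
Step 3: iterations = ceil(7920/26) = 305

305


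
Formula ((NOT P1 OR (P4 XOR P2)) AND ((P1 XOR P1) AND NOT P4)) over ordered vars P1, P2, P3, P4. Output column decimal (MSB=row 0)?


Formula: ((NOT P1 OR (P4 XOR P2)) AND ((P1 XOR P1) AND NOT P4)) over P1, P2, P3, P4 (16 rows)
Evaluate each row (bits = P1,P2,P3,P4, MSB first):
  row 0 [0000]: ((NOT 0 OR (0 XOR 0)) AND ((0 XOR 0) AND NOT 0)) -> 0
  row 1 [0001]: ((NOT 0 OR (1 XOR 0)) AND ((0 XOR 0) AND NOT 1)) -> 0
  row 2 [0010]: ((NOT 0 OR (0 XOR 0)) AND ((0 XOR 0) AND NOT 0)) -> 0
  row 3 [0011]: ((NOT 0 OR (1 XOR 0)) AND ((0 XOR 0) AND NOT 1)) -> 0
  row 4 [0100]: ((NOT 0 OR (0 XOR 1)) AND ((0 XOR 0) AND NOT 0)) -> 0
  row 5 [0101]: ((NOT 0 OR (1 XOR 1)) AND ((0 XOR 0) AND NOT 1)) -> 0
  row 6 [0110]: ((NOT 0 OR (0 XOR 1)) AND ((0 XOR 0) AND NOT 0)) -> 0
  row 7 [0111]: ((NOT 0 OR (1 XOR 1)) AND ((0 XOR 0) AND NOT 1)) -> 0
  row 8 [1000]: ((NOT 1 OR (0 XOR 0)) AND ((1 XOR 1) AND NOT 0)) -> 0
  row 9 [1001]: ((NOT 1 OR (1 XOR 0)) AND ((1 XOR 1) AND NOT 1)) -> 0
  row 10 [1010]: ((NOT 1 OR (0 XOR 0)) AND ((1 XOR 1) AND NOT 0)) -> 0
  row 11 [1011]: ((NOT 1 OR (1 XOR 0)) AND ((1 XOR 1) AND NOT 1)) -> 0
  row 12 [1100]: ((NOT 1 OR (0 XOR 1)) AND ((1 XOR 1) AND NOT 0)) -> 0
  row 13 [1101]: ((NOT 1 OR (1 XOR 1)) AND ((1 XOR 1) AND NOT 1)) -> 0
  row 14 [1110]: ((NOT 1 OR (0 XOR 1)) AND ((1 XOR 1) AND NOT 0)) -> 0
  row 15 [1111]: ((NOT 1 OR (1 XOR 1)) AND ((1 XOR 1) AND NOT 1)) -> 0
Full result column, 4 rows per line (P1,P2 fixed per line; P3,P4 runs 00..11 left to right):
  rows 0-3 [P1,P2=00]: 0000  = hex 0
  rows 4-7 [P1,P2=01]: 0000  = hex 0
  rows 8-11 [P1,P2=10]: 0000  = hex 0
  rows 12-15 [P1,P2=11]: 0000  = hex 0
Output column (row 0 .. row 15) = 0000000000000000
Output column grouped in 4s = 0000 0000 0000 0000 = 0x0000
Convert to decimal digit by digit (value = value*16 + digit):
  0 -> 0
  0*16 + 0 = 0
  0*16 + 0 = 0
  0*16 + 0 = 0
Decimal = 0

0


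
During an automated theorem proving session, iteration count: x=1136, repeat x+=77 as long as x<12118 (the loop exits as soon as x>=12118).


Step 1: x goes from 1136 toward 12118 by 77; the body runs while x<12118, so iterations = ceil((bound-start)/step)
Step 2: Distance=10982
Step 3: ceil(10982/77)=143

143


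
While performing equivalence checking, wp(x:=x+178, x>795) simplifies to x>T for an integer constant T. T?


Formula: wp(x:=E, P) = P[E/x] (substitute E for x in postcondition)
Step 1: Postcondition: x>795
Step 2: Substitute x+178 for x: x+178>795
Step 3: Solve for x: x > 795-178 = 617

617


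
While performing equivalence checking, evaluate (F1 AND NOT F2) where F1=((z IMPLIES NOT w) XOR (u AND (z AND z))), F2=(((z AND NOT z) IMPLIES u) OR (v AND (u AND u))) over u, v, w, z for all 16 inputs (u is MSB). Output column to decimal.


F1 = ((z IMPLIES NOT w) XOR (u AND (z AND z)))
F2 = (((z AND NOT z) IMPLIES u) OR (v AND (u AND u)))
Counterexample to F1=>F2 is where F1=1 and F2=0.
Evaluate each row (bits = u,v,w,z, MSB first):
  row 0 [0000]: F1=1 F2=1 -> F1&~F2 -> 0
  row 1 [0001]: F1=1 F2=1 -> F1&~F2 -> 0
  row 2 [0010]: F1=1 F2=1 -> F1&~F2 -> 0
  row 3 [0011]: F1=0 F2=1 -> F1&~F2 -> 0
  row 4 [0100]: F1=1 F2=1 -> F1&~F2 -> 0
  row 5 [0101]: F1=1 F2=1 -> F1&~F2 -> 0
  row 6 [0110]: F1=1 F2=1 -> F1&~F2 -> 0
  row 7 [0111]: F1=0 F2=1 -> F1&~F2 -> 0
  row 8 [1000]: F1=1 F2=1 -> F1&~F2 -> 0
  row 9 [1001]: F1=0 F2=1 -> F1&~F2 -> 0
  row 10 [1010]: F1=1 F2=1 -> F1&~F2 -> 0
  row 11 [1011]: F1=1 F2=1 -> F1&~F2 -> 0
  row 12 [1100]: F1=1 F2=1 -> F1&~F2 -> 0
  row 13 [1101]: F1=0 F2=1 -> F1&~F2 -> 0
  row 14 [1110]: F1=1 F2=1 -> F1&~F2 -> 0
  row 15 [1111]: F1=1 F2=1 -> F1&~F2 -> 0
Full result column, 4 rows per line (u,v fixed per line; w,z runs 00..11 left to right):
  rows 0-3 [u,v=00]: 0000  = hex 0
  rows 4-7 [u,v=01]: 0000  = hex 0
  rows 8-11 [u,v=10]: 0000  = hex 0
  rows 12-15 [u,v=11]: 0000  = hex 0
Counterexample vector (row 0 .. row 15) = 0000000000000000
Output column grouped in 4s = 0000 0000 0000 0000 = 0x0000
Convert to decimal digit by digit (value = value*16 + digit):
  0 -> 0
  0*16 + 0 = 0
  0*16 + 0 = 0
  0*16 + 0 = 0
Decimal = 0

0


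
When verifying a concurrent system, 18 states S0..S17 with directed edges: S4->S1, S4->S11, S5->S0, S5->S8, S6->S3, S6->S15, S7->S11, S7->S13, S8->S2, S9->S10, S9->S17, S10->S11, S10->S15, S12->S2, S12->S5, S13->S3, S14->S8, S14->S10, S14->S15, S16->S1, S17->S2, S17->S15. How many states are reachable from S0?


BFS from S0:
  layer 0: {S0}
Reachable set: {S0}
Count = 1

1


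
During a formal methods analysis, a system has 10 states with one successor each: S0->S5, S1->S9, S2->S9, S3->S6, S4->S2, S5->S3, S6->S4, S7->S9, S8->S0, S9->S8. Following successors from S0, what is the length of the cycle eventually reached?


Trace from S0 until a state repeats:
  S0 -> S5 -> S3 -> S6 -> S4 -> S2 -> S9 -> S8 -> S0
S0 first seen at step 0, revisited at step 8.
Cycle length = 8 - 0 = 8

8


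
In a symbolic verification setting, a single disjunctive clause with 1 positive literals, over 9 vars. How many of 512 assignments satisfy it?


Step 1: Total=2^9=512
Step 2: Unsat when all 1 false: 2^8=256
Step 3: Sat=512-256=256

256


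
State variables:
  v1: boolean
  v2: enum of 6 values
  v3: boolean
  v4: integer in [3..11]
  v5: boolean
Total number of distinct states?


State space = product of domain sizes of all variables.
Domain sizes:
  v1 (boolean): 2
  v2 (enum of 6 values): 6
  v3 (boolean): 2
  v4 (integer in [3..11]): 9
  v5 (boolean): 2
Product = 2 * 6 * 2 * 9 * 2 = 432

432


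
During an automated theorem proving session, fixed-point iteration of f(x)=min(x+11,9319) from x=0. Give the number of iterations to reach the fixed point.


Step 1: x=0, cap=9319, increment=11
Step 2: x grows by 11 each step until capped at 9319; fixed point is x=9319
Step 3: iterations = ceil(9319/11) = 848

848


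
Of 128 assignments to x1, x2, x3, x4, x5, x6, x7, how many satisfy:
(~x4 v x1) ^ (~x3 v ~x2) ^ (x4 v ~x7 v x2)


CNF with 3 clauses over 7 vars (128 assignments).
An assignment satisfies CNF iff every clause has >=1 true literal.
Check each row (bits = x1,x2,x3,x4,x5,x6,x7; clause T/F shown):
  row 0 [0000000]: clauses=TTT -> 1
  row 1 [0000001]: clauses=TTF -> 0
  row 2 [0000010]: clauses=TTT -> 1
  row 3 [0000011]: clauses=TTF -> 0
  row 4 [0000100]: clauses=TTT -> 1
  (every remaining row is evaluated the same way; all 128 results are listed next)
Full result column, 8 rows per line (x1,x2,x3,x4 fixed per line; x5,x6,x7 runs 000..111 left to right):
  rows 0-7 [x1,x2,x3,x4=0000]: 10101010  (ones: 4)
  rows 8-15 [x1,x2,x3,x4=0001]: 00000000  (ones: 0)
  rows 16-23 [x1,x2,x3,x4=0010]: 10101010  (ones: 4)
  rows 24-31 [x1,x2,x3,x4=0011]: 00000000  (ones: 0)
  rows 32-39 [x1,x2,x3,x4=0100]: 11111111  (ones: 8)
  rows 40-47 [x1,x2,x3,x4=0101]: 00000000  (ones: 0)
  rows 48-55 [x1,x2,x3,x4=0110]: 00000000  (ones: 0)
  rows 56-63 [x1,x2,x3,x4=0111]: 00000000  (ones: 0)
  rows 64-71 [x1,x2,x3,x4=1000]: 10101010  (ones: 4)
  rows 72-79 [x1,x2,x3,x4=1001]: 11111111  (ones: 8)
  rows 80-87 [x1,x2,x3,x4=1010]: 10101010  (ones: 4)
  rows 88-95 [x1,x2,x3,x4=1011]: 11111111  (ones: 8)
  rows 96-103 [x1,x2,x3,x4=1100]: 11111111  (ones: 8)
  rows 104-111 [x1,x2,x3,x4=1101]: 11111111  (ones: 8)
  rows 112-119 [x1,x2,x3,x4=1110]: 00000000  (ones: 0)
  rows 120-127 [x1,x2,x3,x4=1111]: 00000000  (ones: 0)
Satisfying assignments = 4+0+4+0+8+0+0+0+4+8+4+8+8+8+0+0 = 56

56


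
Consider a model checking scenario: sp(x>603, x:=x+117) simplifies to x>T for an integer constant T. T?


Formula: sp(P, x:=E) = exists old_x. (x = E[old_x/x]) AND P[old_x/x] (old_x is the value of x before the assignment; eliminate old_x by solving x = E[old_x/x] for old_x)
Step 1: Precondition P: x>603, i.e. old_x > 603
Step 2: Assignment gives x = old_x + 117, so old_x = x - 117
Step 3: Substitute into P: x - 117 > 603
Step 4: Simplify: x > 603+117 = 720

720


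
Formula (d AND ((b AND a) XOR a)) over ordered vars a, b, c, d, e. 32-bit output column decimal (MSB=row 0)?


Formula: (d AND ((b AND a) XOR a)) over a, b, c, d, e (32 rows)
Evaluate each row (bits = a,b,c,d,e, MSB first):
  row 0 [00000]: (0 AND ((0 AND 0) XOR 0)) -> 0
  row 1 [00001]: (0 AND ((0 AND 0) XOR 0)) -> 0
  row 2 [00010]: (1 AND ((0 AND 0) XOR 0)) -> 0
  row 3 [00011]: (1 AND ((0 AND 0) XOR 0)) -> 0
  row 4 [00100]: (0 AND ((0 AND 0) XOR 0)) -> 0
  row 5 [00101]: (0 AND ((0 AND 0) XOR 0)) -> 0
  row 6 [00110]: (1 AND ((0 AND 0) XOR 0)) -> 0
  row 7 [00111]: (1 AND ((0 AND 0) XOR 0)) -> 0
  row 8 [01000]: (0 AND ((1 AND 0) XOR 0)) -> 0
  row 9 [01001]: (0 AND ((1 AND 0) XOR 0)) -> 0
  row 10 [01010]: (1 AND ((1 AND 0) XOR 0)) -> 0
  row 11 [01011]: (1 AND ((1 AND 0) XOR 0)) -> 0
  row 12 [01100]: (0 AND ((1 AND 0) XOR 0)) -> 0
  row 13 [01101]: (0 AND ((1 AND 0) XOR 0)) -> 0
  row 14 [01110]: (1 AND ((1 AND 0) XOR 0)) -> 0
  row 15 [01111]: (1 AND ((1 AND 0) XOR 0)) -> 0
  row 16 [10000]: (0 AND ((0 AND 1) XOR 1)) -> 0
  row 17 [10001]: (0 AND ((0 AND 1) XOR 1)) -> 0
  row 18 [10010]: (1 AND ((0 AND 1) XOR 1)) -> 1
  row 19 [10011]: (1 AND ((0 AND 1) XOR 1)) -> 1
  row 20 [10100]: (0 AND ((0 AND 1) XOR 1)) -> 0
  row 21 [10101]: (0 AND ((0 AND 1) XOR 1)) -> 0
  row 22 [10110]: (1 AND ((0 AND 1) XOR 1)) -> 1
  row 23 [10111]: (1 AND ((0 AND 1) XOR 1)) -> 1
  row 24 [11000]: (0 AND ((1 AND 1) XOR 1)) -> 0
  row 25 [11001]: (0 AND ((1 AND 1) XOR 1)) -> 0
  row 26 [11010]: (1 AND ((1 AND 1) XOR 1)) -> 0
  row 27 [11011]: (1 AND ((1 AND 1) XOR 1)) -> 0
  row 28 [11100]: (0 AND ((1 AND 1) XOR 1)) -> 0
  row 29 [11101]: (0 AND ((1 AND 1) XOR 1)) -> 0
  row 30 [11110]: (1 AND ((1 AND 1) XOR 1)) -> 0
  row 31 [11111]: (1 AND ((1 AND 1) XOR 1)) -> 0
Full result column, 4 rows per line (a,b,c fixed per line; d,e runs 00..11 left to right):
  rows 0-3 [a,b,c=000]: 0000  = hex 0
  rows 4-7 [a,b,c=001]: 0000  = hex 0
  rows 8-11 [a,b,c=010]: 0000  = hex 0
  rows 12-15 [a,b,c=011]: 0000  = hex 0
  rows 16-19 [a,b,c=100]: 0011  = hex 3
  rows 20-23 [a,b,c=101]: 0011  = hex 3
  rows 24-27 [a,b,c=110]: 0000  = hex 0
  rows 28-31 [a,b,c=111]: 0000  = hex 0
Output column (row 0 .. row 31) = 00000000000000000011001100000000
Output column grouped in 4s = 0000 0000 0000 0000 0011 0011 0000 0000 = 0x00003300
Convert to decimal digit by digit (value = value*16 + digit):
  0 -> 0
  0*16 + 0 = 0
  0*16 + 0 = 0
  0*16 + 0 = 0
  0*16 + 3 = 3
  3*16 + 3 = 51
  51*16 + 0 = 816
  816*16 + 0 = 13056
Decimal = 13056

13056


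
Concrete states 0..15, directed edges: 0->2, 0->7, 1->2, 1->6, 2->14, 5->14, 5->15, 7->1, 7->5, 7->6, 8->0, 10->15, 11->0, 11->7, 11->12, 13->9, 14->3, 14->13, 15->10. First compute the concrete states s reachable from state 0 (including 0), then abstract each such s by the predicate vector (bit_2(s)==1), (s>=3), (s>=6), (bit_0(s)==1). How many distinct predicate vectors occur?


BFS from 0:
Concrete reachable: {0, 1, 2, 3, 5, 6, 7, 9, 10, 13, 14, 15}
Abstract via predicates (bit_2(s)==1), (s>=3), (s>=6), (bit_0(s)==1):
  (0,0,0,0) <- {0, 2}
  (0,0,0,1) <- {1}
  (0,1,0,1) <- {3}
  (0,1,1,0) <- {10}
  (0,1,1,1) <- {9}
  (1,1,0,1) <- {5}
  (1,1,1,0) <- {6, 14}
  (1,1,1,1) <- {7, 13, 15}
Distinct abstract states = 8

8


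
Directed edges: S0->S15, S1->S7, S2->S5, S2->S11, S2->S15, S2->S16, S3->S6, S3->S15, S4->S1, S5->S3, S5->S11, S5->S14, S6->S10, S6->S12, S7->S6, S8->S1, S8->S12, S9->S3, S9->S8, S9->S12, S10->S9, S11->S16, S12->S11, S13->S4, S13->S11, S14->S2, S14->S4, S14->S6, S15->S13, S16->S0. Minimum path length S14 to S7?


BFS layer-by-layer from S14:
  dist 0: {S14}
  dist 1: {S2, S4, S6}
  dist 2: {S1, S5, S10, S11, S12, S15, S16}
  dist 3: {S0, S3, S7, S9, S13}
  -> S7 reached at distance 3
Shortest path length = 3

3


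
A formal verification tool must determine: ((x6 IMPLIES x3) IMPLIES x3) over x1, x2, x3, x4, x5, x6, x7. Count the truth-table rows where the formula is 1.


Formula: ((x6 IMPLIES x3) IMPLIES x3) over 7 vars (128 rows)
Evaluate each row (x1, x2, x3, x4, x5, x6, x7 as bits, MSB first):
  row 0 [0000000]: ((0 IMPLIES 0) IMPLIES 0) -> 0
  row 1 [0000001]: ((0 IMPLIES 0) IMPLIES 0) -> 0
  row 2 [0000010]: ((1 IMPLIES 0) IMPLIES 0) -> 1
  row 3 [0000011]: ((1 IMPLIES 0) IMPLIES 0) -> 1
  row 4 [0000100]: ((0 IMPLIES 0) IMPLIES 0) -> 0
  (every remaining row is evaluated the same way; all 128 results are listed next)
Full result column, 8 rows per line (x1,x2,x3,x4 fixed per line; x5,x6,x7 runs 000..111 left to right):
  rows 0-7 [x1,x2,x3,x4=0000]: 00110011  (ones: 4)
  rows 8-15 [x1,x2,x3,x4=0001]: 00110011  (ones: 4)
  rows 16-23 [x1,x2,x3,x4=0010]: 11111111  (ones: 8)
  rows 24-31 [x1,x2,x3,x4=0011]: 11111111  (ones: 8)
  rows 32-39 [x1,x2,x3,x4=0100]: 00110011  (ones: 4)
  rows 40-47 [x1,x2,x3,x4=0101]: 00110011  (ones: 4)
  rows 48-55 [x1,x2,x3,x4=0110]: 11111111  (ones: 8)
  rows 56-63 [x1,x2,x3,x4=0111]: 11111111  (ones: 8)
  rows 64-71 [x1,x2,x3,x4=1000]: 00110011  (ones: 4)
  rows 72-79 [x1,x2,x3,x4=1001]: 00110011  (ones: 4)
  rows 80-87 [x1,x2,x3,x4=1010]: 11111111  (ones: 8)
  rows 88-95 [x1,x2,x3,x4=1011]: 11111111  (ones: 8)
  rows 96-103 [x1,x2,x3,x4=1100]: 00110011  (ones: 4)
  rows 104-111 [x1,x2,x3,x4=1101]: 00110011  (ones: 4)
  rows 112-119 [x1,x2,x3,x4=1110]: 11111111  (ones: 8)
  rows 120-127 [x1,x2,x3,x4=1111]: 11111111  (ones: 8)
Count of 1-rows = 4+4+8+8+4+4+8+8+4+4+8+8+4+4+8+8 = 96

96


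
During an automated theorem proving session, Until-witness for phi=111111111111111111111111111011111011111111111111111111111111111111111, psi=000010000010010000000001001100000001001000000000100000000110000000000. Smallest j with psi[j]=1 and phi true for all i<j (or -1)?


(phi U psi) at 0: need smallest j with psi[j]=1 and phi[i]=1 for all i in [0,j).
Scan from step 0:
  step 0: phi=1, psi=0 -> continue
  step 1: phi=1, psi=0 -> continue
  step 2: phi=1, psi=0 -> continue
  step 3: phi=1, psi=0 -> continue
  step 4: psi=1 and phi held for [0,4) -> witness found
Witness step = 4

4


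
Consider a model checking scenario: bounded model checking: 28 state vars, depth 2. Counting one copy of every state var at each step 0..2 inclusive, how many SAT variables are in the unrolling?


BMC unrolls to depth k, creating one copy of each state var for steps 0..k.
Step count = 2 + 1 = 3 (steps 0 through 2)
Vars per step = 28
Total = 28 * 3 = 84

84


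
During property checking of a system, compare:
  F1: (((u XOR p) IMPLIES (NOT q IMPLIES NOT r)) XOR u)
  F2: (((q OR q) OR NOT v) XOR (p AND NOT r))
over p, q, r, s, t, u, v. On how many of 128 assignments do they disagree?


F1 = (((u XOR p) IMPLIES (NOT q IMPLIES NOT r)) XOR u)
F2 = (((q OR q) OR NOT v) XOR (p AND NOT r))
Evaluate both on each of 128 rows (bits = p,q,r,s,t,u,v):
  row 0 [0000000]: F1=1 F2=1 -> 0
  row 1 [0000001]: F1=1 F2=0 (differ) -> 1
  row 2 [0000010]: F1=0 F2=1 (differ) -> 1
  row 3 [0000011]: F1=0 F2=0 -> 0
  row 4 [0000100]: F1=1 F2=1 -> 0
  (every remaining row is evaluated the same way; all 128 results are listed next)
Full result column, 8 rows per line (p,q,r,s fixed per line; t,u,v runs 000..111 left to right):
  rows 0-7 [p,q,r,s=0000]: 01100110  (ones: 4)
  rows 8-15 [p,q,r,s=0001]: 01100110  (ones: 4)
  rows 16-23 [p,q,r,s=0010]: 01010101  (ones: 4)
  rows 24-31 [p,q,r,s=0011]: 01010101  (ones: 4)
  rows 32-39 [p,q,r,s=0100]: 00110011  (ones: 4)
  rows 40-47 [p,q,r,s=0101]: 00110011  (ones: 4)
  rows 48-55 [p,q,r,s=0110]: 00110011  (ones: 4)
  rows 56-63 [p,q,r,s=0111]: 00110011  (ones: 4)
  rows 64-71 [p,q,r,s=1000]: 10011001  (ones: 4)
  rows 72-79 [p,q,r,s=1001]: 10011001  (ones: 4)
  rows 80-87 [p,q,r,s=1010]: 10101010  (ones: 4)
  rows 88-95 [p,q,r,s=1011]: 10101010  (ones: 4)
  rows 96-103 [p,q,r,s=1100]: 11001100  (ones: 4)
  rows 104-111 [p,q,r,s=1101]: 11001100  (ones: 4)
  rows 112-119 [p,q,r,s=1110]: 00110011  (ones: 4)
  rows 120-127 [p,q,r,s=1111]: 00110011  (ones: 4)
Disagreements = 4+4+4+4+4+4+4+4+4+4+4+4+4+4+4+4 = 64

64


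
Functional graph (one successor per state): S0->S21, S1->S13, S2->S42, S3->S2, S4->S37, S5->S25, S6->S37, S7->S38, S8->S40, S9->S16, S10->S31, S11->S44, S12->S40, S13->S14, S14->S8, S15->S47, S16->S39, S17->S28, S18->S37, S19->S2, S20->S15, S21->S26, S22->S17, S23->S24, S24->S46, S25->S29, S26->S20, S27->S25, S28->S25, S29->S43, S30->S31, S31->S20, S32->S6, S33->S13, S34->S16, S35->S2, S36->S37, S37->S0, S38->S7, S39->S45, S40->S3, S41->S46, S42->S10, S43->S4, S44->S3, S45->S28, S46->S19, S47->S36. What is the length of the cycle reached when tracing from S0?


Trace from S0 until a state repeats:
  S0 -> S21 -> S26 -> S20 -> S15 -> S47 -> S36 -> S37 -> S0
S0 first seen at step 0, revisited at step 8.
Cycle length = 8 - 0 = 8

8


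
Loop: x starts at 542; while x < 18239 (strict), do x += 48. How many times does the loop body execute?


Step 1: x goes from 542 toward 18239 by 48; the body runs while x<18239, so iterations = ceil((bound-start)/step)
Step 2: Distance=17697
Step 3: ceil(17697/48)=369

369


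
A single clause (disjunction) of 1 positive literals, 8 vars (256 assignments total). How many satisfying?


Step 1: Total=2^8=256
Step 2: Unsat when all 1 false: 2^7=128
Step 3: Sat=256-128=128

128


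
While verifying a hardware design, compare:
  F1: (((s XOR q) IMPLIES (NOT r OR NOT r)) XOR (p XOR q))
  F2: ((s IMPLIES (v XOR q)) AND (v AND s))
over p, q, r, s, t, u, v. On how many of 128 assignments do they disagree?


F1 = (((s XOR q) IMPLIES (NOT r OR NOT r)) XOR (p XOR q))
F2 = ((s IMPLIES (v XOR q)) AND (v AND s))
Evaluate both on each of 128 rows (bits = p,q,r,s,t,u,v):
  row 0 [0000000]: F1=1 F2=0 (differ) -> 1
  row 1 [0000001]: F1=1 F2=0 (differ) -> 1
  row 2 [0000010]: F1=1 F2=0 (differ) -> 1
  row 3 [0000011]: F1=1 F2=0 (differ) -> 1
  row 4 [0000100]: F1=1 F2=0 (differ) -> 1
  (every remaining row is evaluated the same way; all 128 results are listed next)
Full result column, 8 rows per line (p,q,r,s fixed per line; t,u,v runs 000..111 left to right):
  rows 0-7 [p,q,r,s=0000]: 11111111  (ones: 8)
  rows 8-15 [p,q,r,s=0001]: 10101010  (ones: 4)
  rows 16-23 [p,q,r,s=0010]: 11111111  (ones: 8)
  rows 24-31 [p,q,r,s=0011]: 01010101  (ones: 4)
  rows 32-39 [p,q,r,s=0100]: 00000000  (ones: 0)
  rows 40-47 [p,q,r,s=0101]: 00000000  (ones: 0)
  rows 48-55 [p,q,r,s=0110]: 11111111  (ones: 8)
  rows 56-63 [p,q,r,s=0111]: 00000000  (ones: 0)
  rows 64-71 [p,q,r,s=1000]: 00000000  (ones: 0)
  rows 72-79 [p,q,r,s=1001]: 01010101  (ones: 4)
  rows 80-87 [p,q,r,s=1010]: 00000000  (ones: 0)
  rows 88-95 [p,q,r,s=1011]: 10101010  (ones: 4)
  rows 96-103 [p,q,r,s=1100]: 11111111  (ones: 8)
  rows 104-111 [p,q,r,s=1101]: 11111111  (ones: 8)
  rows 112-119 [p,q,r,s=1110]: 00000000  (ones: 0)
  rows 120-127 [p,q,r,s=1111]: 11111111  (ones: 8)
Disagreements = 8+4+8+4+0+0+8+0+0+4+0+4+8+8+0+8 = 64

64
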